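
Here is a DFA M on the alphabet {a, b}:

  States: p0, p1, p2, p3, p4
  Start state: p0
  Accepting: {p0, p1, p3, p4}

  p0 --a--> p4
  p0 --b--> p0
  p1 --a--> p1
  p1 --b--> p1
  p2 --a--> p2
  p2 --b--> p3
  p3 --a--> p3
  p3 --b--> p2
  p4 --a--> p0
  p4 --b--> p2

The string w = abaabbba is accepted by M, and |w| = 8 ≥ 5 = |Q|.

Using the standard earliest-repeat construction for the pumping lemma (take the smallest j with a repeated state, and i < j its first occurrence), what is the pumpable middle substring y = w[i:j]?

Run of M on w = a b a a b b b a:
  step 0: p0  (start)
  step 1: p4  (read a: p0→p4)
  step 2: p2  (read b: p4→p2)
  step 3: p2  (read a: p2→p2)   ← first repeat (p2 seen earlier)
  step 4: p2  (read a: p2→p2)
  step 5: p3  (read b: p2→p3)
  step 6: p2  (read b: p3→p2)
  step 7: p3  (read b: p2→p3)
  step 8: p3  (read a: p3→p3)

So i = 2, j = 3, giving x = w[0:2] = ab, y = w[2:3] = a, z = w[3:8] = abbba.
Check: |xy| = 3 ≤ 5 and |y| = 1 ≥ 1. Reading y takes M from p2 back to p2, so every xyⁱz is accepted.

a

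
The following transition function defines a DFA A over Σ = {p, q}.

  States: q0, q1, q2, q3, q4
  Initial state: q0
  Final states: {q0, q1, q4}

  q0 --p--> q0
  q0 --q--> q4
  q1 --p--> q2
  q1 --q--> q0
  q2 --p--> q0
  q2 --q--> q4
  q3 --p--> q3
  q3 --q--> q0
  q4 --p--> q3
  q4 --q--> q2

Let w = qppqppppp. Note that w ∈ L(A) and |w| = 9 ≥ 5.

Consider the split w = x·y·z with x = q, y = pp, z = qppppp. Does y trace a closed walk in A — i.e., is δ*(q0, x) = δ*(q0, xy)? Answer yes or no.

State sequence: q0 -q-> q4 -p-> q3 -p-> q3

After x (step 1): q4. After xy (step 3): q3.
They differ (q4 ≠ q3), so y is not a cycle from the state after x; this split is not the one the pumping-lemma construction produces, and pumping y need not keep the string in L(A).

no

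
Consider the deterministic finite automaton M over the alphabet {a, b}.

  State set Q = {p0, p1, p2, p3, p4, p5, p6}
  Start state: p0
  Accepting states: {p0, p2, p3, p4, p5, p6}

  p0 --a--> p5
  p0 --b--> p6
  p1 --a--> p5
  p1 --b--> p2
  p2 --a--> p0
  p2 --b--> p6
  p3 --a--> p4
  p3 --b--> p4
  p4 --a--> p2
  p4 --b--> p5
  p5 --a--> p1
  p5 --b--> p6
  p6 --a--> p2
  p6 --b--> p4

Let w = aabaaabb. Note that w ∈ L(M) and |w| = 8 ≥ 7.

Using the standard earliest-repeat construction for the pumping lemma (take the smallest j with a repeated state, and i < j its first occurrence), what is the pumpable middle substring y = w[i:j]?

aaba

Run of M on w = a a b a a a b b:
  step 0: p0  (start)
  step 1: p5  (read a: p0→p5)
  step 2: p1  (read a: p5→p1)
  step 3: p2  (read b: p1→p2)
  step 4: p0  (read a: p2→p0)   ← first repeat (p0 seen earlier)
  step 5: p5  (read a: p0→p5)
  step 6: p1  (read a: p5→p1)
  step 7: p2  (read b: p1→p2)
  step 8: p6  (read b: p2→p6)

So i = 0, j = 4, giving x = w[0:0] = ε, y = w[0:4] = aaba, z = w[4:8] = aabb.
Check: |xy| = 4 ≤ 7 and |y| = 4 ≥ 1. Reading y takes M from p0 back to p0, so every xyⁱz is accepted.
Since M has 7 states, any run of length ≥ 7 visits 7+1 states, so by pigeonhole some state repeats within the first 7 steps — that repeat gives the pumpable loop.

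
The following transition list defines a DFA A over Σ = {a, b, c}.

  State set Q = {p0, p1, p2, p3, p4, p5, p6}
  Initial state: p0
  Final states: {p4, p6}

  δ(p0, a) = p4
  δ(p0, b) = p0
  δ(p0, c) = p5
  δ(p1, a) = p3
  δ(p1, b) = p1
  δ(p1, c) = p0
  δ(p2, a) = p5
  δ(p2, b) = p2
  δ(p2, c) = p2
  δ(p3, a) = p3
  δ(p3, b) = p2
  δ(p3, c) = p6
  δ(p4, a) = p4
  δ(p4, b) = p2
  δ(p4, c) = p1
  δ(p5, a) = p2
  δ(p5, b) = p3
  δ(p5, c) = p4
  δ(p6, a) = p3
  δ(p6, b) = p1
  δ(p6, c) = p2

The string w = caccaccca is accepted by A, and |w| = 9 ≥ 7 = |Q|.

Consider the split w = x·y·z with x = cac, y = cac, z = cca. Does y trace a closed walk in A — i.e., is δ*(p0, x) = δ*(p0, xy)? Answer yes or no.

State sequence: p0 -c-> p5 -a-> p2 -c-> p2 -c-> p2 -a-> p5 -c-> p4

After x (step 3): p2. After xy (step 6): p4.
They differ (p2 ≠ p4), so y is not a cycle from the state after x; this split is not the one the pumping-lemma construction produces, and pumping y need not keep the string in L(A).

no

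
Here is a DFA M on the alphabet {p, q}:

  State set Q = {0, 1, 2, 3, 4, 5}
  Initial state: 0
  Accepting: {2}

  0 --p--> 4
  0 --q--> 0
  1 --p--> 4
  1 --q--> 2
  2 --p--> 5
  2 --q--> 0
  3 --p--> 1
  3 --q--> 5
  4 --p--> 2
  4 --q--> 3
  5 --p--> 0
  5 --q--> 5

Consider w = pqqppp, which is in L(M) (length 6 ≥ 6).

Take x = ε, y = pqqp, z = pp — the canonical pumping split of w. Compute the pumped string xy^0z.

xy⁰z = xz = ε·pp = pp.
Reading y = pqqp takes M from 0 back to 0, so after x the machine is still in 0, and z then leads to the accepting state 2. Hence pp ∈ L(M).

pp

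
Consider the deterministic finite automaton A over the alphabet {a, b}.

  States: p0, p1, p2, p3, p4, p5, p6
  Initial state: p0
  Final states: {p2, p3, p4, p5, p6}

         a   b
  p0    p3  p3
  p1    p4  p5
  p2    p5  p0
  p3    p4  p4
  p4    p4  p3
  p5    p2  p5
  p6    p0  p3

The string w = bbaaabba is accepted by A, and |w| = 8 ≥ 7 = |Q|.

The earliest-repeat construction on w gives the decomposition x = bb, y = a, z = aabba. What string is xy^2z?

xy^2z = bb·a·a·aabba = bbaaaabba.
Reading y = a takes A from p4 back to p4, so after x·y·y the machine is still in p4, and z then leads to the accepting state p4. Hence bbaaaabba ∈ L(A).

bbaaaabba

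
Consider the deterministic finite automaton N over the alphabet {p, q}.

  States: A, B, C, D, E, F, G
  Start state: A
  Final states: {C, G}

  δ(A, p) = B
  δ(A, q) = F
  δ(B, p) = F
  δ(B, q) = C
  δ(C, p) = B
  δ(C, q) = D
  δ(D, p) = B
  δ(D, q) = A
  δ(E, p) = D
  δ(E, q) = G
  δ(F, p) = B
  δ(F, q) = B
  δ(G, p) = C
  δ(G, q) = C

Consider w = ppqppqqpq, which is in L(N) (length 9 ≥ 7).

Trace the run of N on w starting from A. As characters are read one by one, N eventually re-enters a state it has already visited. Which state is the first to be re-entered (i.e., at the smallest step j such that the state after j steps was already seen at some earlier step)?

B

Run of N on w = p p q p p q q p q:
  step 0: A  (start)
  step 1: B  (read p: A→B)
  step 2: F  (read p: B→F)
  step 3: B  (read q: F→B)   ← first repeat (B seen earlier)
  step 4: F  (read p: B→F)
  step 5: B  (read p: F→B)
  step 6: C  (read q: B→C)
  step 7: D  (read q: C→D)
  step 8: B  (read p: D→B)
  step 9: C  (read q: B→C)

The earliest repeat is at step j = 3: N is in B, which it already visited at step i = 1.
Pumping length from the standard proof: p = 7 (the number of states). The repeated state found above gives |xy| = j ≤ 7 and |y| = j − i ≥ 1.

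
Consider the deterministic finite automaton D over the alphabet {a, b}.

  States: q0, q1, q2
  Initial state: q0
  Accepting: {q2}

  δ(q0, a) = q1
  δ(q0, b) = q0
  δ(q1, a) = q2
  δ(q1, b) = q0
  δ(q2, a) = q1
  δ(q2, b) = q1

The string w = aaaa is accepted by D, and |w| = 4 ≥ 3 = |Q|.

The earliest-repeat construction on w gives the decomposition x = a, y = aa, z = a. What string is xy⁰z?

aa

xy⁰z = xz = a·a = aa.
Reading y = aa takes D from q1 back to q1, so after x the machine is still in q1, and z then leads to the accepting state q2. Hence aa ∈ L(D).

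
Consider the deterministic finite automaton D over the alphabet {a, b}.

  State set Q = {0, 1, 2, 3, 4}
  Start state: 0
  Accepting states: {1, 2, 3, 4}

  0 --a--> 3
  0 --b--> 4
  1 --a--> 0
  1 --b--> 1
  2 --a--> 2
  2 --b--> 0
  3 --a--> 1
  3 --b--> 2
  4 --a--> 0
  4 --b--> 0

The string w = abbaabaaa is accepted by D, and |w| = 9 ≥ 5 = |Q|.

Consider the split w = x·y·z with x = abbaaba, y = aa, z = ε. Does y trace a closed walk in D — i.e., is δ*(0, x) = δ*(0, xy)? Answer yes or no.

no

Run of D on the first 9 characters of w = a b b a a b a a a:
  step 0: 0  (start)
  step 1: 3  (read a: 0→3)
  step 2: 2  (read b: 3→2)
  step 3: 0  (read b: 2→0)
  step 4: 3  (read a: 0→3)
  step 5: 1  (read a: 3→1)
  step 6: 1  (read b: 1→1)
  step 7: 0  (read a: 1→0)
  step 8: 3  (read a: 0→3)
  step 9: 1  (read a: 3→1)

After x (step 7): 0. After xy (step 9): 1.
They differ (0 ≠ 1), so y is not a cycle from the state after x; this split is not the one the pumping-lemma construction produces, and pumping y need not keep the string in L(D).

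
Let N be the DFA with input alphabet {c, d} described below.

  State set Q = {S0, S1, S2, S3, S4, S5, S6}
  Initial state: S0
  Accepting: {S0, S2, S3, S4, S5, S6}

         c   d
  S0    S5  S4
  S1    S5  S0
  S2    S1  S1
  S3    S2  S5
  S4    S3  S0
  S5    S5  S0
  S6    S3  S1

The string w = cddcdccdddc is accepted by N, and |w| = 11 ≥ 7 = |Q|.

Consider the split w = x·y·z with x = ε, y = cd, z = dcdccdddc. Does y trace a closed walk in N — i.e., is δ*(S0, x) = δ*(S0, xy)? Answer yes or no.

Run of N on the first 2 characters of w = c d:
  step 0: S0  (start)
  step 1: S5  (read c: S0→S5)
  step 2: S0  (read d: S5→S0)

After x (step 0): S0. After xy (step 2): S0.
They match, so y = cd drives N around a cycle from S0 back to itself; pumping y any number of times keeps N in S0 before reading z, and xyⁱz ∈ L(N) for every i ≥ 0.

yes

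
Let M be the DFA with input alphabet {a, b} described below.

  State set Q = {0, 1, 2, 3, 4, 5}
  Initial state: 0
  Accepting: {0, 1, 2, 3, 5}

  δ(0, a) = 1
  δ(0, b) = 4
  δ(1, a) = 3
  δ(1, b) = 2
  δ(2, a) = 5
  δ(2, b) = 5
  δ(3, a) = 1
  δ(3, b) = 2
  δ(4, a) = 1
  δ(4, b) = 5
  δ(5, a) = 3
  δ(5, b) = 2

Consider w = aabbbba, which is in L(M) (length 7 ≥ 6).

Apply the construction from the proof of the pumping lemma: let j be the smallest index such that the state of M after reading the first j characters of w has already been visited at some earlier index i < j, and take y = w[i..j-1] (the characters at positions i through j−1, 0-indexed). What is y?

Run of M on w = a a b b b b a:
  step 0: 0  (start)
  step 1: 1  (read a: 0→1)
  step 2: 3  (read a: 1→3)
  step 3: 2  (read b: 3→2)
  step 4: 5  (read b: 2→5)
  step 5: 2  (read b: 5→2)   ← first repeat (2 seen earlier)
  step 6: 5  (read b: 2→5)
  step 7: 3  (read a: 5→3)

So i = 3, j = 5, giving x = w[0:3] = aab, y = w[3:5] = bb, z = w[5:7] = ba.
Check: |xy| = 5 ≤ 6 and |y| = 2 ≥ 1. Reading y takes M from 2 back to 2, so every xyⁱz is accepted.

bb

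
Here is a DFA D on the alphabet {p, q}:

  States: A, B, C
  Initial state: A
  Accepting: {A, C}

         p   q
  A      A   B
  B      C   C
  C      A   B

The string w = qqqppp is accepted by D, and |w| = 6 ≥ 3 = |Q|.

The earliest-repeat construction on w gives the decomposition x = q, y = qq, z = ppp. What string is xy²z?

qqqqqppp

xy^2z = q·qq·qq·ppp = qqqqqppp.
Reading y = qq takes D from B back to B, so after x·y·y the machine is still in B, and z then leads to the accepting state A. Hence qqqqqppp ∈ L(D).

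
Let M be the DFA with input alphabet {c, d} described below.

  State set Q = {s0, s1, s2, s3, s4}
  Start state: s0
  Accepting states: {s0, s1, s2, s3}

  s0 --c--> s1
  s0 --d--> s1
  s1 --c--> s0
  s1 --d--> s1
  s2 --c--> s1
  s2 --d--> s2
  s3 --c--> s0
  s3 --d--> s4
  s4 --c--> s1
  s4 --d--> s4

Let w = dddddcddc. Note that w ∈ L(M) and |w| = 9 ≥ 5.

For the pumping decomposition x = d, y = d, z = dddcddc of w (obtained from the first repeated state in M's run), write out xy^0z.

ddddcddc

xy⁰z = xz = d·dddcddc = ddddcddc.
Reading y = d takes M from s1 back to s1, so after x the machine is still in s1, and z then leads to the accepting state s0. Hence ddddcddc ∈ L(M).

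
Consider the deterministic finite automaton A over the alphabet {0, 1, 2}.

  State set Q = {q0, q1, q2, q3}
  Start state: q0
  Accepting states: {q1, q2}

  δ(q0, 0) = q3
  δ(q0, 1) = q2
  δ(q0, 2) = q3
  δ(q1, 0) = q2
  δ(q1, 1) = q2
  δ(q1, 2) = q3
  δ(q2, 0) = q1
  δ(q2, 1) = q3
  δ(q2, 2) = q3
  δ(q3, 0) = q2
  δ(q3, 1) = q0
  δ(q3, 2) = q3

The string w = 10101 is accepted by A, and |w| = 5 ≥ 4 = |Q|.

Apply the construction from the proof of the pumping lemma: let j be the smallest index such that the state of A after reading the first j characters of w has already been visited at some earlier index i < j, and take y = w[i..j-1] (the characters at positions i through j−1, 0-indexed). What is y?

01

State sequence: q0 -1-> q2 -0-> q1 -1-> q2 -0-> q1 -1-> q2
First repeat at step 3: q2 was already visited.

So i = 1, j = 3, giving x = w[0:1] = 1, y = w[1:3] = 01, z = w[3:5] = 01.
Check: |xy| = 3 ≤ 4 and |y| = 2 ≥ 1. Reading y takes A from q2 back to q2, so every xyⁱz is accepted.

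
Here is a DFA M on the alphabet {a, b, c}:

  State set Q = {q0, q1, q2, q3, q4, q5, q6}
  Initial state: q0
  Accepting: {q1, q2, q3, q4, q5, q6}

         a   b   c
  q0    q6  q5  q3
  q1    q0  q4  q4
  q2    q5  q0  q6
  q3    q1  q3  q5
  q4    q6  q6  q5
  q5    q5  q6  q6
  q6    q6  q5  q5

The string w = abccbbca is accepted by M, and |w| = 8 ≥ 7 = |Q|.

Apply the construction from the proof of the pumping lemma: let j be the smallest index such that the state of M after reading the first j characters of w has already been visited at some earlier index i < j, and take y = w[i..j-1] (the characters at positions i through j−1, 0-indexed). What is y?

Run of M on w = a b c c b b c a:
  step 0: q0  (start)
  step 1: q6  (read a: q0→q6)
  step 2: q5  (read b: q6→q5)
  step 3: q6  (read c: q5→q6)   ← first repeat (q6 seen earlier)
  step 4: q5  (read c: q6→q5)
  step 5: q6  (read b: q5→q6)
  step 6: q5  (read b: q6→q5)
  step 7: q6  (read c: q5→q6)
  step 8: q6  (read a: q6→q6)

So i = 1, j = 3, giving x = w[0:1] = a, y = w[1:3] = bc, z = w[3:8] = cbbca.
Check: |xy| = 3 ≤ 7 and |y| = 2 ≥ 1. Reading y takes M from q6 back to q6, so every xyⁱz is accepted.

bc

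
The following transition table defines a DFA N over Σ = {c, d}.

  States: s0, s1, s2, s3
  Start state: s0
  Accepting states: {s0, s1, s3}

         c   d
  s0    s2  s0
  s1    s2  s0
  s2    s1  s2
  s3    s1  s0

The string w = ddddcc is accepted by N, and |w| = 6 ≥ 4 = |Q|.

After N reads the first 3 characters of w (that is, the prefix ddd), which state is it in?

s0

Run of N on the first 3 characters of w = d d d:
  step 0: s0  (start)
  step 1: s0  (read d: s0→s0)
  step 2: s0  (read d: s0→s0)
  step 3: s0  (read d: s0→s0)

After reading 3 characters, N is in state s0.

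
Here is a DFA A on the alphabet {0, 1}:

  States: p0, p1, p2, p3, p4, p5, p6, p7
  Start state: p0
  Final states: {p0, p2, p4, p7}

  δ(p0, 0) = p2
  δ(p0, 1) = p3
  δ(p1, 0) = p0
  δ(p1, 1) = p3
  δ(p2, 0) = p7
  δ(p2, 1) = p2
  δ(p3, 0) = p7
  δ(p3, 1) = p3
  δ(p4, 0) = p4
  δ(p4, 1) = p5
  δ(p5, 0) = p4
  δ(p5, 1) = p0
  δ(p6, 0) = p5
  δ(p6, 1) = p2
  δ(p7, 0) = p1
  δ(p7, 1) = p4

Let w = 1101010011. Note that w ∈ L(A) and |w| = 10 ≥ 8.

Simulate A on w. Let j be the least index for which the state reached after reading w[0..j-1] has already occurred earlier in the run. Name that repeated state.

Run of A on w = 1 1 0 1 0 1 0 0 1 1:
  step 0: p0  (start)
  step 1: p3  (read 1: p0→p3)
  step 2: p3  (read 1: p3→p3)   ← first repeat (p3 seen earlier)
  step 3: p7  (read 0: p3→p7)
  step 4: p4  (read 1: p7→p4)
  step 5: p4  (read 0: p4→p4)
  step 6: p5  (read 1: p4→p5)
  step 7: p4  (read 0: p5→p4)
  step 8: p4  (read 0: p4→p4)
  step 9: p5  (read 1: p4→p5)
  step 10: p0  (read 1: p5→p0)

The earliest repeat is at step j = 2: A is in p3, which it already visited at step i = 1.

p3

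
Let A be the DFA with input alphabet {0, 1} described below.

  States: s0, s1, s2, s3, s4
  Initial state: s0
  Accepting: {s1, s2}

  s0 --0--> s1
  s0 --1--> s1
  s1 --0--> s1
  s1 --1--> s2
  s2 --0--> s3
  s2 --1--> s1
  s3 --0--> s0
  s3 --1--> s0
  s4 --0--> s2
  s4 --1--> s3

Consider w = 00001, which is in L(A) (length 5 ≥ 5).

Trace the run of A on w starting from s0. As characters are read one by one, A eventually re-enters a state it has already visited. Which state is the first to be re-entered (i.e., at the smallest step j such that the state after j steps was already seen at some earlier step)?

s1

State sequence: s0 -0-> s1 -0-> s1 -0-> s1 -0-> s1 -1-> s2
First repeat at step 2: s1 was already visited.

The earliest repeat is at step j = 2: A is in s1, which it already visited at step i = 1.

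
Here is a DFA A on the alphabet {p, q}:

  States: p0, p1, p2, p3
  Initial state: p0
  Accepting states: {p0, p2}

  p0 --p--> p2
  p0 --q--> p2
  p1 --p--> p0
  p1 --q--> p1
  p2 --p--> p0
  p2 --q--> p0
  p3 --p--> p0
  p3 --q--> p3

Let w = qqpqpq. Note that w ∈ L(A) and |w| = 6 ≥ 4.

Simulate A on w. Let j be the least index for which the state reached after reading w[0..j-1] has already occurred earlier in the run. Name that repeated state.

State sequence: p0 -q-> p2 -q-> p0 -p-> p2 -q-> p0 -p-> p2 -q-> p0
First repeat at step 2: p0 was already visited.

The earliest repeat is at step j = 2: A is in p0, which it already visited at step i = 0.
Pumping length from the standard proof: p = 4 (the number of states). The repeated state found above gives |xy| = j ≤ 4 and |y| = j − i ≥ 1.

p0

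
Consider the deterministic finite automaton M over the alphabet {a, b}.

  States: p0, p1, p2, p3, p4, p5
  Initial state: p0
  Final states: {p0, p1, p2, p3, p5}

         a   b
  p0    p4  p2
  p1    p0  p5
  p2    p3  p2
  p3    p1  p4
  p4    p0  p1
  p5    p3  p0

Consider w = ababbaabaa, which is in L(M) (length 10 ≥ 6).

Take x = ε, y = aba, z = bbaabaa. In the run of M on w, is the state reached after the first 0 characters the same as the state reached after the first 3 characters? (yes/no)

yes

State sequence: p0 -a-> p4 -b-> p1 -a-> p0

After x (step 0): p0. After xy (step 3): p0.
They match, so y = aba drives M around a cycle from p0 back to itself; pumping y any number of times keeps M in p0 before reading z, and xyⁱz ∈ L(M) for every i ≥ 0.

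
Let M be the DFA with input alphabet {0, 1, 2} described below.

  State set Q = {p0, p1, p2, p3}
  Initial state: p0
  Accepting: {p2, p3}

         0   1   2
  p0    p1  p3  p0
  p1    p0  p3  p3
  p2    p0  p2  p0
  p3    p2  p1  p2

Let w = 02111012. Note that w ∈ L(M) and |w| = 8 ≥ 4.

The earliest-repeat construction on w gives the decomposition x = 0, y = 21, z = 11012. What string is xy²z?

xy^2z = 0·21·21·11012 = 0212111012.
Reading y = 21 takes M from p1 back to p1, so after x·y·y the machine is still in p1, and z then leads to the accepting state p2. Hence 0212111012 ∈ L(M).

0212111012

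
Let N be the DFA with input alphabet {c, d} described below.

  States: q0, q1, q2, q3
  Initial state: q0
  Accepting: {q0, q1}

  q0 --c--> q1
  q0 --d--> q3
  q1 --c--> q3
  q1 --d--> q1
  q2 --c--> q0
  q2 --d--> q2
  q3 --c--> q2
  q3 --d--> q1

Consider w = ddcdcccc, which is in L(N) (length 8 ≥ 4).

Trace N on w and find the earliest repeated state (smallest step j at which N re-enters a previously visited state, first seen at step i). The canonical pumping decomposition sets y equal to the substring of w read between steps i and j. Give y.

dc

Run of N on w = d d c d c c c c:
  step 0: q0  (start)
  step 1: q3  (read d: q0→q3)
  step 2: q1  (read d: q3→q1)
  step 3: q3  (read c: q1→q3)   ← first repeat (q3 seen earlier)
  step 4: q1  (read d: q3→q1)
  step 5: q3  (read c: q1→q3)
  step 6: q2  (read c: q3→q2)
  step 7: q0  (read c: q2→q0)
  step 8: q1  (read c: q0→q1)

So i = 1, j = 3, giving x = w[0:1] = d, y = w[1:3] = dc, z = w[3:8] = dcccc.
Check: |xy| = 3 ≤ 4 and |y| = 2 ≥ 1. Reading y takes N from q3 back to q3, so every xyⁱz is accepted.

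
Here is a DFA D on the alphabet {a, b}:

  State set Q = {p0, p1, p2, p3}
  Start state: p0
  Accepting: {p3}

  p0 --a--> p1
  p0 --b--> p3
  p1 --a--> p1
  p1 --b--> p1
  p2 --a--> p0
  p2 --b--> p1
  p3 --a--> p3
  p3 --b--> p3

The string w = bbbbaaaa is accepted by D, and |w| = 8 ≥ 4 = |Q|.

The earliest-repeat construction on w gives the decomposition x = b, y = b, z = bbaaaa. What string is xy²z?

bbbbbaaaa

xy^2z = b·b·b·bbaaaa = bbbbbaaaa.
Reading y = b takes D from p3 back to p3, so after x·y·y the machine is still in p3, and z then leads to the accepting state p3. Hence bbbbbaaaa ∈ L(D).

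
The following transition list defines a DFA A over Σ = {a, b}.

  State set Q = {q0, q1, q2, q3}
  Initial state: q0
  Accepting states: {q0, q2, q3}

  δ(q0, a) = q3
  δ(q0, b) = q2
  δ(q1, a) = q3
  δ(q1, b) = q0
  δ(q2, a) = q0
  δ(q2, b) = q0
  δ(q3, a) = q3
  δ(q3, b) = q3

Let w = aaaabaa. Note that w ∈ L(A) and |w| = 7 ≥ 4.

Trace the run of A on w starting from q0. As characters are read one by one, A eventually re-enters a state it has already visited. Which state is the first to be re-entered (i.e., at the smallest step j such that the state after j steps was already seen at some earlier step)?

q3

State sequence: q0 -a-> q3 -a-> q3 -a-> q3 -a-> q3 -b-> q3 -a-> q3 -a-> q3
First repeat at step 2: q3 was already visited.

The earliest repeat is at step j = 2: A is in q3, which it already visited at step i = 1.
Pumping length from the standard proof: p = 4 (the number of states). The repeated state found above gives |xy| = j ≤ 4 and |y| = j − i ≥ 1.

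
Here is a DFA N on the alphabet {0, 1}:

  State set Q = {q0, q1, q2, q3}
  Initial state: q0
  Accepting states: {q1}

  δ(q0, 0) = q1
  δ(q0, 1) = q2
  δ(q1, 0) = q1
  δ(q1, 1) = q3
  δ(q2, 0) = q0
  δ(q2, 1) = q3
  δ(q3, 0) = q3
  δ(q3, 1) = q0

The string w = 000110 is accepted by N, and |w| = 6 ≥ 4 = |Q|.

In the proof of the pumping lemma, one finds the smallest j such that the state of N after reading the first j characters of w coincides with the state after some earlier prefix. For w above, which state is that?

Run of N on w = 0 0 0 1 1 0:
  step 0: q0  (start)
  step 1: q1  (read 0: q0→q1)
  step 2: q1  (read 0: q1→q1)   ← first repeat (q1 seen earlier)
  step 3: q1  (read 0: q1→q1)
  step 4: q3  (read 1: q1→q3)
  step 5: q0  (read 1: q3→q0)
  step 6: q1  (read 0: q0→q1)

The earliest repeat is at step j = 2: N is in q1, which it already visited at step i = 1.

q1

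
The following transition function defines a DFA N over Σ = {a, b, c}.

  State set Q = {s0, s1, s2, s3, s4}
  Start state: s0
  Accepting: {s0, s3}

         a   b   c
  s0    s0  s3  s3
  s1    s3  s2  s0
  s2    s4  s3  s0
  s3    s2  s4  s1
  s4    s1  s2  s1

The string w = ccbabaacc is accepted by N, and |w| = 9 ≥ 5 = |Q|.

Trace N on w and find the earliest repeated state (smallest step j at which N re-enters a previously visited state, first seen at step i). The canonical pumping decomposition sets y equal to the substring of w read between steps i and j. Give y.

Run of N on w = c c b a b a a c c:
  step 0: s0  (start)
  step 1: s3  (read c: s0→s3)
  step 2: s1  (read c: s3→s1)
  step 3: s2  (read b: s1→s2)
  step 4: s4  (read a: s2→s4)
  step 5: s2  (read b: s4→s2)   ← first repeat (s2 seen earlier)
  step 6: s4  (read a: s2→s4)
  step 7: s1  (read a: s4→s1)
  step 8: s0  (read c: s1→s0)
  step 9: s3  (read c: s0→s3)

So i = 3, j = 5, giving x = w[0:3] = ccb, y = w[3:5] = ab, z = w[5:9] = aacc.
Check: |xy| = 5 ≤ 5 and |y| = 2 ≥ 1. Reading y takes N from s2 back to s2, so every xyⁱz is accepted.

ab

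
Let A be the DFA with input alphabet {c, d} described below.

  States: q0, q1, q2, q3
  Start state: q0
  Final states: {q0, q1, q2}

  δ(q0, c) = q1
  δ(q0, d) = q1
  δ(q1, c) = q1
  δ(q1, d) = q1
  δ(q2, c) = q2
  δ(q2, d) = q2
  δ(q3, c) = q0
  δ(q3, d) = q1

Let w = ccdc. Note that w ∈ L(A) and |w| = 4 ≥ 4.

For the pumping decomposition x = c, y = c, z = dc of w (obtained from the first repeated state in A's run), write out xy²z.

xy^2z = c·c·c·dc = cccdc.
Reading y = c takes A from q1 back to q1, so after x·y·y the machine is still in q1, and z then leads to the accepting state q1. Hence cccdc ∈ L(A).

cccdc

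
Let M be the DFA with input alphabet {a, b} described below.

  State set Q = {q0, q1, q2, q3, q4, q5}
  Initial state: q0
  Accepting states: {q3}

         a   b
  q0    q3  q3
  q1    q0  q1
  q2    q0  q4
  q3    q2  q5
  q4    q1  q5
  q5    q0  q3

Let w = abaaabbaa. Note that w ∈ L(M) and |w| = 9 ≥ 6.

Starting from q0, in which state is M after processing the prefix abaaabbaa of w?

State sequence: q0 -a-> q3 -b-> q5 -a-> q0 -a-> q3 -a-> q2 -b-> q4 -b-> q5 -a-> q0 -a-> q3

After reading 9 characters, M is in state q3.
(This kind of state-tracing is the core of the pumping-lemma construction: with 6 states, pigeonhole forces a repeat within the first 6 steps.)

q3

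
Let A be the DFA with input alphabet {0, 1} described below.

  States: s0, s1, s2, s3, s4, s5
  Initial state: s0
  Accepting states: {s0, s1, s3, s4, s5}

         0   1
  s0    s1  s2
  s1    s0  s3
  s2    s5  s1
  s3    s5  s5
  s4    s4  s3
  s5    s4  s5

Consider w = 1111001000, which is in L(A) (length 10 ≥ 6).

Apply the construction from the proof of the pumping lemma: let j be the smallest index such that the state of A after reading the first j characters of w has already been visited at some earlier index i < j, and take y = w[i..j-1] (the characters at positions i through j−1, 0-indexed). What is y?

0

Run of A on w = 1 1 1 1 0 0 1 0 0 0:
  step 0: s0  (start)
  step 1: s2  (read 1: s0→s2)
  step 2: s1  (read 1: s2→s1)
  step 3: s3  (read 1: s1→s3)
  step 4: s5  (read 1: s3→s5)
  step 5: s4  (read 0: s5→s4)
  step 6: s4  (read 0: s4→s4)   ← first repeat (s4 seen earlier)
  step 7: s3  (read 1: s4→s3)
  step 8: s5  (read 0: s3→s5)
  step 9: s4  (read 0: s5→s4)
  step 10: s4  (read 0: s4→s4)

So i = 5, j = 6, giving x = w[0:5] = 11110, y = w[5:6] = 0, z = w[6:10] = 1000.
Check: |xy| = 6 ≤ 6 and |y| = 1 ≥ 1. Reading y takes A from s4 back to s4, so every xyⁱz is accepted.
Pumping length from the standard proof: p = 6 (the number of states). The repeated state found above gives |xy| = j ≤ 6 and |y| = j − i ≥ 1.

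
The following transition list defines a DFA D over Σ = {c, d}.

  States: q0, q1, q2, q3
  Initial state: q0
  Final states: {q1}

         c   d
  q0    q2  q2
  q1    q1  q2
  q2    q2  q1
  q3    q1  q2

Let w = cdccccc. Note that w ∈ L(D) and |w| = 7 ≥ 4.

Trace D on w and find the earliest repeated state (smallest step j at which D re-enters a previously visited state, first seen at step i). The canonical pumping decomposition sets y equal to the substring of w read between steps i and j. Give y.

c

State sequence: q0 -c-> q2 -d-> q1 -c-> q1 -c-> q1 -c-> q1 -c-> q1 -c-> q1
First repeat at step 3: q1 was already visited.

So i = 2, j = 3, giving x = w[0:2] = cd, y = w[2:3] = c, z = w[3:7] = cccc.
Check: |xy| = 3 ≤ 4 and |y| = 1 ≥ 1. Reading y takes D from q1 back to q1, so every xyⁱz is accepted.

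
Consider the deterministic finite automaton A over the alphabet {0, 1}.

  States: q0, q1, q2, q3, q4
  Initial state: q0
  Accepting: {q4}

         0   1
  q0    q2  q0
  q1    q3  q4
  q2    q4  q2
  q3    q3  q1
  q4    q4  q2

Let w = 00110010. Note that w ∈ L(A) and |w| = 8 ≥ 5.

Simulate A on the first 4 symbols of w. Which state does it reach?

q2

State sequence: q0 -0-> q2 -0-> q4 -1-> q2 -1-> q2

After reading 4 characters, A is in state q2.
(This kind of state-tracing is the core of the pumping-lemma construction: with 5 states, pigeonhole forces a repeat within the first 5 steps.)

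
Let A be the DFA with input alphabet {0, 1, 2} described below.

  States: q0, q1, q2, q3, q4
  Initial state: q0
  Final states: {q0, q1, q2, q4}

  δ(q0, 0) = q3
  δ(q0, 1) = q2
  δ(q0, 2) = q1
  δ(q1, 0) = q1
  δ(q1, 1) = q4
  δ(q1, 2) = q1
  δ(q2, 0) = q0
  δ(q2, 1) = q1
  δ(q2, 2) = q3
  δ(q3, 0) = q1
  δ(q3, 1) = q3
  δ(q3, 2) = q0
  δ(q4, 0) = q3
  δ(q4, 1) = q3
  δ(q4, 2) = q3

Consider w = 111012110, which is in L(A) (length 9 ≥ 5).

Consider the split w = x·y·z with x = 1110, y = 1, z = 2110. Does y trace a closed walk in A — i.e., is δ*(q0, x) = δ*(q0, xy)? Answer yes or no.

yes

State sequence: q0 -1-> q2 -1-> q1 -1-> q4 -0-> q3 -1-> q3

After x (step 4): q3. After xy (step 5): q3.
They match, so y = 1 drives A around a cycle from q3 back to itself; pumping y any number of times keeps A in q3 before reading z, and xyⁱz ∈ L(A) for every i ≥ 0.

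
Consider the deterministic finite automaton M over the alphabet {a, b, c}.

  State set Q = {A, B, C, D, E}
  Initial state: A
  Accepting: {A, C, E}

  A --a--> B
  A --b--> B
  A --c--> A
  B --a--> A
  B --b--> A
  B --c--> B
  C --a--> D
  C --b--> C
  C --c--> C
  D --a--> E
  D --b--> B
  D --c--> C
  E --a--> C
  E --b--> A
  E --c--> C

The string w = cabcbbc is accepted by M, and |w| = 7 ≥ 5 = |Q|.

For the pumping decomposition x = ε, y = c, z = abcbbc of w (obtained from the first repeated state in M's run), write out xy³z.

xy^3z = ε·c·c·c·abcbbc = cccabcbbc.
Reading y = c takes M from A back to A, so after x·y·y·y the machine is still in A, and z then leads to the accepting state A. Hence cccabcbbc ∈ L(M).

cccabcbbc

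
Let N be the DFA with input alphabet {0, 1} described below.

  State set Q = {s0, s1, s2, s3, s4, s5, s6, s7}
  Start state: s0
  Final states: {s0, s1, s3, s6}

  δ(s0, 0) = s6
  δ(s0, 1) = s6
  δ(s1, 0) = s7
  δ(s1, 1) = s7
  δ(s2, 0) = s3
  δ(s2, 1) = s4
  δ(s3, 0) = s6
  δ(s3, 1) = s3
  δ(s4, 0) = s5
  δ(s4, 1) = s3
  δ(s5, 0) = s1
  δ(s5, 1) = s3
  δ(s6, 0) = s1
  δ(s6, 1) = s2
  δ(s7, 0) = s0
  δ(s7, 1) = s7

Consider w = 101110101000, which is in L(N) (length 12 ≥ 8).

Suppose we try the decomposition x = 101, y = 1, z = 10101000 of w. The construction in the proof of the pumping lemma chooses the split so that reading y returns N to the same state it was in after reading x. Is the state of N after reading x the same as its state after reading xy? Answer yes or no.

yes

Run of N on the first 4 characters of w = 1 0 1 1:
  step 0: s0  (start)
  step 1: s6  (read 1: s0→s6)
  step 2: s1  (read 0: s6→s1)
  step 3: s7  (read 1: s1→s7)
  step 4: s7  (read 1: s7→s7)

After x (step 3): s7. After xy (step 4): s7.
They match, so y = 1 drives N around a cycle from s7 back to itself; pumping y any number of times keeps N in s7 before reading z, and xyⁱz ∈ L(N) for every i ≥ 0.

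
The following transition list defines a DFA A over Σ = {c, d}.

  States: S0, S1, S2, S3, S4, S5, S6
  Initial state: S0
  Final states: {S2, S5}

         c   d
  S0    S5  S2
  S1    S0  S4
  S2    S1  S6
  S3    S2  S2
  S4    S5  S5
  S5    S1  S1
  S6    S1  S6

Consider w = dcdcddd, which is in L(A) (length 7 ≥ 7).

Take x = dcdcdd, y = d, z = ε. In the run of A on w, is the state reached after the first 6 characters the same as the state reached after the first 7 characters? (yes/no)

State sequence: S0 -d-> S2 -c-> S1 -d-> S4 -c-> S5 -d-> S1 -d-> S4 -d-> S5

After x (step 6): S4. After xy (step 7): S5.
They differ (S4 ≠ S5), so y is not a cycle from the state after x; this split is not the one the pumping-lemma construction produces, and pumping y need not keep the string in L(A).

no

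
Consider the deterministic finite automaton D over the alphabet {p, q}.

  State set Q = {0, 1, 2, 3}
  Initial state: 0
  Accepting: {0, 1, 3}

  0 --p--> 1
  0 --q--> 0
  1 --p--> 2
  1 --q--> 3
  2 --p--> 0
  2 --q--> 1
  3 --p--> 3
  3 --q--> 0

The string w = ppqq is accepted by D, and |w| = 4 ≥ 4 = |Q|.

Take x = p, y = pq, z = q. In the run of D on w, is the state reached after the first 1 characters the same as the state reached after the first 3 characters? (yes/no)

State sequence: 0 -p-> 1 -p-> 2 -q-> 1

After x (step 1): 1. After xy (step 3): 1.
They match, so y = pq drives D around a cycle from 1 back to itself; pumping y any number of times keeps D in 1 before reading z, and xyⁱz ∈ L(D) for every i ≥ 0.

yes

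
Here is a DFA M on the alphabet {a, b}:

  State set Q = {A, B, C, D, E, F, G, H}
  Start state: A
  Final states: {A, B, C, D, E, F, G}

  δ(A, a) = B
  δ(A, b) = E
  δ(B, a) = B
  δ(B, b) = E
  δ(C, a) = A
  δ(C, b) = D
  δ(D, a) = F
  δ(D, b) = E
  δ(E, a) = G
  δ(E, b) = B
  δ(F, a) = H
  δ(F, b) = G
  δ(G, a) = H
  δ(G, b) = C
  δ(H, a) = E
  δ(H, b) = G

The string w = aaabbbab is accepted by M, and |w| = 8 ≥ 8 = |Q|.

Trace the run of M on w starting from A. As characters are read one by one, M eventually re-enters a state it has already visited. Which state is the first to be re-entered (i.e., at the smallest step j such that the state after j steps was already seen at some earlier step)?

B

Run of M on w = a a a b b b a b:
  step 0: A  (start)
  step 1: B  (read a: A→B)
  step 2: B  (read a: B→B)   ← first repeat (B seen earlier)
  step 3: B  (read a: B→B)
  step 4: E  (read b: B→E)
  step 5: B  (read b: E→B)
  step 6: E  (read b: B→E)
  step 7: G  (read a: E→G)
  step 8: C  (read b: G→C)

The earliest repeat is at step j = 2: M is in B, which it already visited at step i = 1.
Since M has 8 states, any run of length ≥ 8 visits 8+1 states, so by pigeonhole some state repeats within the first 8 steps — that repeat gives the pumpable loop.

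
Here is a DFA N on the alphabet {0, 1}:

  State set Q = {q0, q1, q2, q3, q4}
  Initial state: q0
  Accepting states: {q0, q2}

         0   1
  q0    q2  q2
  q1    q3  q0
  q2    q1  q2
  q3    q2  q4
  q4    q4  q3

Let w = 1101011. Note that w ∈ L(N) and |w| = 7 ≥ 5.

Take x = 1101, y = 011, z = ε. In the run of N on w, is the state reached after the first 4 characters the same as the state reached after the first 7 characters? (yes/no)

Run of N on the first 7 characters of w = 1 1 0 1 0 1 1:
  step 0: q0  (start)
  step 1: q2  (read 1: q0→q2)
  step 2: q2  (read 1: q2→q2)
  step 3: q1  (read 0: q2→q1)
  step 4: q0  (read 1: q1→q0)
  step 5: q2  (read 0: q0→q2)
  step 6: q2  (read 1: q2→q2)
  step 7: q2  (read 1: q2→q2)

After x (step 4): q0. After xy (step 7): q2.
They differ (q0 ≠ q2), so y is not a cycle from the state after x; this split is not the one the pumping-lemma construction produces, and pumping y need not keep the string in L(N).

no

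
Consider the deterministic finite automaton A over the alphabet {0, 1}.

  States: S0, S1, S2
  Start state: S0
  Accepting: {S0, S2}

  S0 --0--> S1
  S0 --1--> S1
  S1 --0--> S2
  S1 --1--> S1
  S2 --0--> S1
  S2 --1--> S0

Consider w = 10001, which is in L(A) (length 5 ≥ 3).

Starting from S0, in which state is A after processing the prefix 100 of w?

S1

State sequence: S0 -1-> S1 -0-> S2 -0-> S1

After reading 3 characters, A is in state S1.
(This kind of state-tracing is the core of the pumping-lemma construction: with 3 states, pigeonhole forces a repeat within the first 3 steps.)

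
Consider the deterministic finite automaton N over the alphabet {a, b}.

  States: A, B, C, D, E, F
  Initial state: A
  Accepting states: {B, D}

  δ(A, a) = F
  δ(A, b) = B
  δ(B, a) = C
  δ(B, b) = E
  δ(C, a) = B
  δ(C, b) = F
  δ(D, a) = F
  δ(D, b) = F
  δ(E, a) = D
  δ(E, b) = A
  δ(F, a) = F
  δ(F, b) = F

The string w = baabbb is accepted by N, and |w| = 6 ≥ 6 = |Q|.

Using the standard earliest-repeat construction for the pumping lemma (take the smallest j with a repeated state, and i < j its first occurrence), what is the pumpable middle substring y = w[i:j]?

State sequence: A -b-> B -a-> C -a-> B -b-> E -b-> A -b-> B
First repeat at step 3: B was already visited.

So i = 1, j = 3, giving x = w[0:1] = b, y = w[1:3] = aa, z = w[3:6] = bbb.
Check: |xy| = 3 ≤ 6 and |y| = 2 ≥ 1. Reading y takes N from B back to B, so every xyⁱz is accepted.

aa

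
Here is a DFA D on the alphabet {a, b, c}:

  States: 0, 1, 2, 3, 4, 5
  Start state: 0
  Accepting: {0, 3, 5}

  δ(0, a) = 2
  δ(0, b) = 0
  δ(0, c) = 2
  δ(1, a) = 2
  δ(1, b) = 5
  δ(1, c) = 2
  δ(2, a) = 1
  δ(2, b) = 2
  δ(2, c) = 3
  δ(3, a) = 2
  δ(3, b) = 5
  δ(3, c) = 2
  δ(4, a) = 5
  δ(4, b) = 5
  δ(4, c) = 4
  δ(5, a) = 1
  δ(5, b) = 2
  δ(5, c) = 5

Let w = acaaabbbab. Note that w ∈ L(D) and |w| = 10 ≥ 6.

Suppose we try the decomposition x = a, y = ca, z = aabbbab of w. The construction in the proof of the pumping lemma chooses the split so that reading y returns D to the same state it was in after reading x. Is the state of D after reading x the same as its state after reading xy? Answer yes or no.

State sequence: 0 -a-> 2 -c-> 3 -a-> 2

After x (step 1): 2. After xy (step 3): 2.
They match, so y = ca drives D around a cycle from 2 back to itself; pumping y any number of times keeps D in 2 before reading z, and xyⁱz ∈ L(D) for every i ≥ 0.

yes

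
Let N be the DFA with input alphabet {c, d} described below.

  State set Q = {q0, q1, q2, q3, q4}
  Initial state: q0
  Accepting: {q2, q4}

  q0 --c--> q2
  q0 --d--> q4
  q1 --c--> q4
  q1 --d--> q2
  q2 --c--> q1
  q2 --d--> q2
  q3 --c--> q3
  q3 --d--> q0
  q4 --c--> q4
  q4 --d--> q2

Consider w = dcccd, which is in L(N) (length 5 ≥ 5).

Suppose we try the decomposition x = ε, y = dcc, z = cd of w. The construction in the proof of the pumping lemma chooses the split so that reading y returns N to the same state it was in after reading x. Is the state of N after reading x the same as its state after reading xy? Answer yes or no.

Run of N on the first 3 characters of w = d c c:
  step 0: q0  (start)
  step 1: q4  (read d: q0→q4)
  step 2: q4  (read c: q4→q4)
  step 3: q4  (read c: q4→q4)

After x (step 0): q0. After xy (step 3): q4.
They differ (q0 ≠ q4), so y is not a cycle from the state after x; this split is not the one the pumping-lemma construction produces, and pumping y need not keep the string in L(N).

no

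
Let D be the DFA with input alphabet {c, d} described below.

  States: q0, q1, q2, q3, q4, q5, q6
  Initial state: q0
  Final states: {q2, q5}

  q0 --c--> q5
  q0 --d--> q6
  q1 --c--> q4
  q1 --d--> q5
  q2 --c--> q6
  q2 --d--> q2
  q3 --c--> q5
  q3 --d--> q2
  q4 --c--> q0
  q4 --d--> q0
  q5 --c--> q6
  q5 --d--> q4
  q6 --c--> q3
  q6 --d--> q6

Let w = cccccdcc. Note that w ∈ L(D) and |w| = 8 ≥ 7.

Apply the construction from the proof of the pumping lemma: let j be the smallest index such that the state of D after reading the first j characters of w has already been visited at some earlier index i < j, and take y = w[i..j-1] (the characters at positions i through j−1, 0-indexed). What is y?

State sequence: q0 -c-> q5 -c-> q6 -c-> q3 -c-> q5 -c-> q6 -d-> q6 -c-> q3 -c-> q5
First repeat at step 4: q5 was already visited.

So i = 1, j = 4, giving x = w[0:1] = c, y = w[1:4] = ccc, z = w[4:8] = cdcc.
Check: |xy| = 4 ≤ 7 and |y| = 3 ≥ 1. Reading y takes D from q5 back to q5, so every xyⁱz is accepted.
With |Q| = 7, pigeonhole forces a state repeat no later than step 7; the substring read between the first and second visits to that state can be pumped.

ccc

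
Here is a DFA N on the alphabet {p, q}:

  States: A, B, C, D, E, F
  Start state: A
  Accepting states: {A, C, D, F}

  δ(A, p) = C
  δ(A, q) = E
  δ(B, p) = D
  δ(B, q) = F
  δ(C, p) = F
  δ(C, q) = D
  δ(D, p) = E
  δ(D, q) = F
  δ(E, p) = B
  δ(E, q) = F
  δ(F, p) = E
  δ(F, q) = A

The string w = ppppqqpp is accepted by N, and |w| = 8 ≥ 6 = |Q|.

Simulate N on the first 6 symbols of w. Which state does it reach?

A

State sequence: A -p-> C -p-> F -p-> E -p-> B -q-> F -q-> A

After reading 6 characters, N is in state A.
(This kind of state-tracing is the core of the pumping-lemma construction: with 6 states, pigeonhole forces a repeat within the first 6 steps.)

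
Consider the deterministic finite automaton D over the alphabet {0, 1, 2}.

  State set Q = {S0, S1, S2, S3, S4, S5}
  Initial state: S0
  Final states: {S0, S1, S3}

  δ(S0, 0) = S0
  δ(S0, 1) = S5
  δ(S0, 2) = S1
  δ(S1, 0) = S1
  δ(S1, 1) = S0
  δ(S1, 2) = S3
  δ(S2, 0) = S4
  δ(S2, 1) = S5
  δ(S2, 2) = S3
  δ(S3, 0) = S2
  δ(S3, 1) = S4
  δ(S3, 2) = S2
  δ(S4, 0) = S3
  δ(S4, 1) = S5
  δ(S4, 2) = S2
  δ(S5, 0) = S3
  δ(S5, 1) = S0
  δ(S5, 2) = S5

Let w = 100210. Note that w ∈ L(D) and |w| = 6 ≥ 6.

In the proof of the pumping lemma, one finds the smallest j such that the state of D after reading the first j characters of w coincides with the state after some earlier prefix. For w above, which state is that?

State sequence: S0 -1-> S5 -0-> S3 -0-> S2 -2-> S3 -1-> S4 -0-> S3
First repeat at step 4: S3 was already visited.

The earliest repeat is at step j = 4: D is in S3, which it already visited at step i = 2.
Pumping length from the standard proof: p = 6 (the number of states). The repeated state found above gives |xy| = j ≤ 6 and |y| = j − i ≥ 1.

S3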